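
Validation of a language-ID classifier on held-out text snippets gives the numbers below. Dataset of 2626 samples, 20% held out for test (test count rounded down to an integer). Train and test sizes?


Test = ⌊2626·20/100⌋ = 525
Train = 2626 - 525 = 2101

Train: 2101, Test: 525


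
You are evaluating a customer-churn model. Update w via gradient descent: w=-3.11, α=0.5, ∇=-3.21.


w_new = w - α·∇
= -3.11 - 0.5·-3.21
= -3.11 + 1.605
= -1.505

-1.505


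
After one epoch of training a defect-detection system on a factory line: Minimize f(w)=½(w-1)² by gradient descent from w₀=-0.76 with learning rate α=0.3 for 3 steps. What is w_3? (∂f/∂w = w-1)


step 1: grad = -0.76-1 = -1.76; w = -0.76 - 0.3·(-1.76) = -0.232
step 2: grad = -0.232-1 = -1.232; w = -0.232 - 0.3·(-1.232) = 0.1376
step 3: grad = 0.1376-1 = -0.8624; w = 0.1376 - 0.3·(-0.8624) = 0.39632

0.39632


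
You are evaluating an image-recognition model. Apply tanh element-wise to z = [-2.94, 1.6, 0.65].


tanh(-2.94) = -0.9944
tanh(1.6) = 0.9217
tanh(0.65) = 0.5717
result = [-0.9944, 0.9217, 0.5717]

[-0.9944, 0.9217, 0.5717]


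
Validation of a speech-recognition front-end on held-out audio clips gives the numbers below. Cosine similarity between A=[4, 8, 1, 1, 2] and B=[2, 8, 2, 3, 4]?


A·B = 4·2 + 8·8 + 1·2 + 1·3 + 2·4 = 85
‖A‖ = √86 = 9.2736, ‖B‖ = √97 = 9.8489
cos = 85/(√86·√97) = 85/√8342 = 0.9306

0.9306


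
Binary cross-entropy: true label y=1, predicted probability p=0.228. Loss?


BCE = -[y·ln(p) + (1-y)·ln(1-p)]
= -1·ln(0.228) - 0
= -ln(0.228) = 1.4784

1.4784


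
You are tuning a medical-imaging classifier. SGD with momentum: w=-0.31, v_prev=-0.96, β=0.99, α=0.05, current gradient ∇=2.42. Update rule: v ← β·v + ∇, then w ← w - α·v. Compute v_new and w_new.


v_new = 0.99·-0.96 + 2.42 = -0.9504 + 2.42 = 1.4696
w_new = -0.31 - 0.05·1.4696 = -0.31 - 0.07348 = -0.38348

v_new=1.4696, w_new=-0.38348


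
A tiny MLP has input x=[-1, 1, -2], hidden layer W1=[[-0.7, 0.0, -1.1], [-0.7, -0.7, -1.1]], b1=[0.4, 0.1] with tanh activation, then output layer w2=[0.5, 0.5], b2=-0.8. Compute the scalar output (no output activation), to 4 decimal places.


z1[0] = (-0.7)·(-1) + (0.0)·(1) + (-1.1)·(-2) + 0.4 = 3.3
z1[1] = (-0.7)·(-1) + (-0.7)·(1) + (-1.1)·(-2) + 0.1 = 2.3
h = tanh(z1) = [0.9973, 0.9801]
output = (0.5)·(0.9973) + (0.5)·(0.9801) - 0.8 = 0.1887

0.1887


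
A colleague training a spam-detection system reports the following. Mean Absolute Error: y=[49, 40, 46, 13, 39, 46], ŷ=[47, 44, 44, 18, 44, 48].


Absolute errors: |49-47|=2, |40-44|=4, |46-44|=2, |13-18|=5, |39-44|=5, |46-48|=2
Sum = 20
MAE = 20/6 = 10/3

10/3


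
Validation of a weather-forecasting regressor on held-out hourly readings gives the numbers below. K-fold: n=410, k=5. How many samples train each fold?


Fold size = 410/5 = 82
Training per fold = 410 - 82 = 328

328


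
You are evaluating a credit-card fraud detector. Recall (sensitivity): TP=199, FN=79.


Recall = TP/(TP+FN)
= 199/(199+79)
= 199/278 = 71.58%

71.58%


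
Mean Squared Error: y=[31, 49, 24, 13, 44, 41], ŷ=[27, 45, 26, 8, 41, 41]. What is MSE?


Squared errors: (31-27)²=16, (49-45)²=16, (24-26)²=4, (13-8)²=25, (44-41)²=9, (41-41)²=0
Sum = 70
MSE = 70/6 = 35/3

35/3


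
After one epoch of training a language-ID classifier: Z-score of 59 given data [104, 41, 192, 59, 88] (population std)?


μ = 96.8, σ = 52.4114
z = (59 - 96.8)/52.4114 = -0.7212

-0.7212


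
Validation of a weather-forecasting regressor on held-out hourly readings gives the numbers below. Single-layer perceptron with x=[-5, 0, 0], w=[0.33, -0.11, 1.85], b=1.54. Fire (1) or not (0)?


z = (-5)·(0.33) + (0)·(-0.11) + (0)·(1.85) + 1.54
  = -0.11
step(z) = 0 (z<0)

0


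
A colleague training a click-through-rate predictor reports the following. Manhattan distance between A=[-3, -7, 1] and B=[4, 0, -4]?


d = |-3-4| + |-7-0| + |1+ 4|
  = 7 + 7 + 5
  = 19

19


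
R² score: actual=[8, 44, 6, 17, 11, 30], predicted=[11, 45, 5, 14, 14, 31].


ȳ = 19.3333
SS_res = Σ(y-ŷ)² = 30
SS_tot = Σ(y-ȳ)² = 1103.33
R² = 1 - SS_res/SS_tot = 1 - 0.0272 = 0.9728

0.9728


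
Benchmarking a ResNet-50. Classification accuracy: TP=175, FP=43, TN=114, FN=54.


Accuracy = (TP+TN)/(TP+TN+FP+FN)
= (175+114)/(386)
= 289/386 = 74.87%

74.87%


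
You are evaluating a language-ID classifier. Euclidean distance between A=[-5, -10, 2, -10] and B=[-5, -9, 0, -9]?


d = √((-5+ 5)² + (-10+ 9)² + (2-0)² + (-10+ 9)²)
  = √(0 + 1 + 4 + 1)
  = √6 = 2.4495

2.4495


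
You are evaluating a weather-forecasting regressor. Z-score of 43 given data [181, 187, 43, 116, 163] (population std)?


μ = 138, σ = 53.6358
z = (43 - 138)/53.6358 = -1.7712

-1.7712


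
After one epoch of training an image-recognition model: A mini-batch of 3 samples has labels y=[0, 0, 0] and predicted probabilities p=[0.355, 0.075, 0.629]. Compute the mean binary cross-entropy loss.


L[0] = -ln(1-0.355) = -ln(0.645) = 0.4385
L[1] = -ln(1-0.075) = -ln(0.925) = 0.078
L[2] = -ln(1-0.629) = -ln(0.371) = 0.9916
mean = (0.4385 + 0.078 + 0.9916)/3 = 0.5027

0.5027


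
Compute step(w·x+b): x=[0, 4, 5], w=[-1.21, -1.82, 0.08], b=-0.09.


z = (0)·(-1.21) + (4)·(-1.82) + (5)·(0.08) - 0.09
  = -6.97
step(z) = 0 (z<0)

0


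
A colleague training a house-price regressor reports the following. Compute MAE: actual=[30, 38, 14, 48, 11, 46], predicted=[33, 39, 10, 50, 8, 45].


Absolute errors: |30-33|=3, |38-39|=1, |14-10|=4, |48-50|=2, |11-8|=3, |46-45|=1
Sum = 14
MAE = 14/6 = 7/3

7/3


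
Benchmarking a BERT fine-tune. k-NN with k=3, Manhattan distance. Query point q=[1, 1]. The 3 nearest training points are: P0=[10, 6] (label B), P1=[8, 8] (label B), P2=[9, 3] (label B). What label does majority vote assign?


d(q,P0) = 14  (label B)
d(q,P1) = 14  (label B)
d(q,P2) = 10  (label B)
Votes: A=0, B=3
Majority → B

B


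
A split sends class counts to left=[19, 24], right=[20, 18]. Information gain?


Parent = [39, 42], H_parent = 0.999
H_left = 0.9902 (n=43), H_right = 0.998 (n=38)
H_children = (43/81)·0.9902 + (38/81)·0.998 = 0.9939
IG = 0.999 - 0.9939 = 0.0051

0.0051


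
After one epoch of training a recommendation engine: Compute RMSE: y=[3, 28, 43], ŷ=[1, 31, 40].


MSE = 22/3 = 7.3333
RMSE = √(22/3) = 2.708

2.708


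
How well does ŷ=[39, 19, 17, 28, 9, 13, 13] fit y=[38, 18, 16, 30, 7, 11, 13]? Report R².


ȳ = 19
SS_res = Σ(y-ŷ)² = 15
SS_tot = Σ(y-ȳ)² = 736
R² = 1 - SS_res/SS_tot = 1 - 0.0204 = 0.9796

0.9796


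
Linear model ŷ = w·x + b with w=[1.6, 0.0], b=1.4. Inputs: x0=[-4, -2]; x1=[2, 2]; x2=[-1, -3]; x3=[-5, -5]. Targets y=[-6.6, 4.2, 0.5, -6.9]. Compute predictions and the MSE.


ŷ0 = (1.6)·(-4) + (0.0)·(-2) + 1.4 = -5.0
ŷ1 = (1.6)·(2) + (0.0)·(2) + 1.4 = 4.6
ŷ2 = (1.6)·(-1) + (0.0)·(-3) + 1.4 = -0.2
ŷ3 = (1.6)·(-5) + (0.0)·(-5) + 1.4 = -6.6
errors² = [2.56, 0.16, 0.49, 0.09]
MSE = 3.3000/4 = 0.825

0.825


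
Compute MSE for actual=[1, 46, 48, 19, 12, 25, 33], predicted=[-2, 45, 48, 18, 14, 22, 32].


Squared errors: (1+ 2)²=9, (46-45)²=1, (48-48)²=0, (19-18)²=1, (12-14)²=4, (25-22)²=9, (33-32)²=1
Sum = 25
MSE = 25/7 = 25/7

25/7


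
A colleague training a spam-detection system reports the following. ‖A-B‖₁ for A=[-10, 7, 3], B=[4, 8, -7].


d = |-10-4| + |7-8| + |3+ 7|
  = 14 + 1 + 10
  = 25

25


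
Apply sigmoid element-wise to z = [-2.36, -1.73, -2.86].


σ(-2.36) = 1/(1+e^2.36) = 0.0863
σ(-1.73) = 1/(1+e^1.73) = 0.1506
σ(-2.86) = 1/(1+e^2.86) = 0.0542
result = [0.0863, 0.1506, 0.0542]

[0.0863, 0.1506, 0.0542]


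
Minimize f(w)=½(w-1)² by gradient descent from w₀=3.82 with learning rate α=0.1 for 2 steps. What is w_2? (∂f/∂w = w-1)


step 1: grad = 3.82-1 = 2.82; w = 3.82 - 0.1·(2.82) = 3.538
step 2: grad = 3.538-1 = 2.538; w = 3.538 - 0.1·(2.538) = 3.2842

3.2842


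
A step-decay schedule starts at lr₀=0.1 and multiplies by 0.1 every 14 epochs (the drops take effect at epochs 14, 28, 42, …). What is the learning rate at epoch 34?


n_drops = ⌊34/14⌋ = 2
lr = 0.1·0.1^2 = 0.1·0.01 = 0.001

0.001


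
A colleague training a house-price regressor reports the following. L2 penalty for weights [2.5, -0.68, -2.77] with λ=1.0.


‖w‖₂² = (2.5)² + (-0.68)² + (-2.77)²
     = 6.25 + 0.4624 + 7.6729
     = 14.3853
λ·‖w‖₂² = 1.0·14.3853 = 14.3853

14.3853


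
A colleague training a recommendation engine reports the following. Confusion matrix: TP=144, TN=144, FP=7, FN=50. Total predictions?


Total = TP + TN + FP + FN
= 144 + 144 + 7 + 50
= 345
(Predicted positive: 151, predicted negative: 194)

345


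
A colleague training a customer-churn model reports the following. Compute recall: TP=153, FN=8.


Recall = TP/(TP+FN)
= 153/(153+8)
= 153/161 = 95.03%

95.03%


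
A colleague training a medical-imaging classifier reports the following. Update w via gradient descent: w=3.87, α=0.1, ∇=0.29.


w_new = w - α·∇
= 3.87 - 0.1·0.29
= 3.87 - 0.029
= 3.841

3.841


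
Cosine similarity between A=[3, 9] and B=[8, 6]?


A·B = 3·8 + 9·6 = 78
‖A‖ = √90 = 9.4868, ‖B‖ = √100 = 10
cos = 78/(√90·√100) = 78/√9000 = 0.8222

0.8222


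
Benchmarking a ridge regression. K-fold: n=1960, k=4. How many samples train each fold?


Fold size = 1960/4 = 490
Training per fold = 1960 - 490 = 1470

1470


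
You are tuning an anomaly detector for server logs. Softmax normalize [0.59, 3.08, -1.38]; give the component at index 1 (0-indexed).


Exponentials: e^0.59=1.804, e^3.08=21.7584, e^-1.38=0.2516
Sum = 23.814
Softmax = [0.0758, 0.9137, 0.0106]
p[1] = 21.7584/23.814 = 0.9137

0.9137


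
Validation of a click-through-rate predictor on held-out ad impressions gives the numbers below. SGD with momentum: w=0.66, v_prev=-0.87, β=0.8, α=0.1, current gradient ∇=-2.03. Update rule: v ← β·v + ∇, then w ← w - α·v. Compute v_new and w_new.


v_new = 0.8·-0.87 - 2.03 = -0.696 - 2.03 = -2.726
w_new = 0.66 - 0.1·-2.726 = 0.66 + 0.2726 = 0.9326

v_new=-2.726, w_new=0.9326


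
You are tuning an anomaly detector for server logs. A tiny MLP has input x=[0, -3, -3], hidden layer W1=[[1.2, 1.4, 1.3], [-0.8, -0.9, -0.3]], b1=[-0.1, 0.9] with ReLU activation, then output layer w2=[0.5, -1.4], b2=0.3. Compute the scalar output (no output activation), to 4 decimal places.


z1[0] = (1.2)·(0) + (1.4)·(-3) + (1.3)·(-3) - 0.1 = -8.2
z1[1] = (-0.8)·(0) + (-0.9)·(-3) + (-0.3)·(-3) + 0.9 = 4.5
h = ReLU(z1) = [0.0, 4.5]
output = (0.5)·(0.0) + (-1.4)·(4.5) + 0.3 = -6.0

-6.0


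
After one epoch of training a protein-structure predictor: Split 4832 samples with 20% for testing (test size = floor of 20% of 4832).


Test = ⌊4832·20/100⌋ = 966
Train = 4832 - 966 = 3866

Train: 3866, Test: 966


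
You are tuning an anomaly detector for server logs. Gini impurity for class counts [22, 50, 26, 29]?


Probabilities: [22/127, 50/127, 26/127, 29/127] ≈ [0.1732, 0.3937, 0.2047, 0.2283]
Σpᵢ² = (484 + 2500 + 676 + 841)/127² = 4501/16129
Gini = 1 - Σpᵢ² = 1 - 4501/16129 = 0.7209

0.7209


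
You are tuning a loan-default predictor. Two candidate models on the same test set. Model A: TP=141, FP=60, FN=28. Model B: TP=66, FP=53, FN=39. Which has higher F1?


Model A: P=141/201=0.7015, R=141/169=0.8343, F1=2PR/(P+R)=2TP/(2TP+FP+FN)=282/370=0.7622
Model B: P=66/119=0.5546, R=66/105=0.6286, F1=2PR/(P+R)=2TP/(2TP+FP+FN)=132/224=0.5893
0.7622 > 0.5893 → Model A

Model A


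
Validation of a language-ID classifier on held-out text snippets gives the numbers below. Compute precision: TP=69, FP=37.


Precision = TP/(TP+FP)
= 69/(69+37)
= 69/106 = 65.09%

65.09%


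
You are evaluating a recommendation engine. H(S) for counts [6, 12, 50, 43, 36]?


Probabilities: [6/147, 12/147, 50/147, 43/147, 36/147] ≈ [0.0408, 0.0816, 0.3401, 0.2925, 0.2449]
H = -((6/147)·log₂(6/147) + (12/147)·log₂(12/147) + (50/147)·log₂(50/147) + (43/147)·log₂(43/147) + (36/147)·log₂(36/147))
  = 2.0285 bits

2.0285 bits


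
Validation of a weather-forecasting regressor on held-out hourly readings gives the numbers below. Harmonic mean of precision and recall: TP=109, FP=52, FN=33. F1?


Precision = 109/161 = 0.677
Recall = 109/142 = 0.7676
F1 = 2·P·R/(P+R) = 2·TP/(2·TP+FP+FN) = 218/(218+52+33) = 218/303 = 0.7195

0.7195


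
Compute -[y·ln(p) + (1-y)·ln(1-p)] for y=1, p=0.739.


BCE = -[y·ln(p) + (1-y)·ln(1-p)]
= -1·ln(0.739) - 0
= -ln(0.739) = 0.3025

0.3025


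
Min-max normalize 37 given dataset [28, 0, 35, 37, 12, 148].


min=0, max=148
(37-0)/(148-0) = 37/148 = 0.25

0.25


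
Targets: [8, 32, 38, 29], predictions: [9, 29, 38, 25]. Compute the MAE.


Absolute errors: |8-9|=1, |32-29|=3, |38-38|=0, |29-25|=4
Sum = 8
MAE = 8/4 = 2

2


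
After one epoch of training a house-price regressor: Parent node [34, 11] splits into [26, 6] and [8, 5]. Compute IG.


Parent = [34, 11], H_parent = 0.8024
H_left = 0.6962 (n=32), H_right = 0.9612 (n=13)
H_children = (32/45)·0.6962 + (13/45)·0.9612 = 0.7728
IG = 0.8024 - 0.7728 = 0.0296

0.0296


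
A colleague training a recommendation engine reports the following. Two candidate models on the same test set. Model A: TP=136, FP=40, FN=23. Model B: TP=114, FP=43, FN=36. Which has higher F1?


Model A: P=136/176=0.7727, R=136/159=0.8553, F1=2PR/(P+R)=2TP/(2TP+FP+FN)=272/335=0.8119
Model B: P=114/157=0.7261, R=114/150=0.76, F1=2PR/(P+R)=2TP/(2TP+FP+FN)=228/307=0.7427
0.8119 > 0.7427 → Model A

Model A


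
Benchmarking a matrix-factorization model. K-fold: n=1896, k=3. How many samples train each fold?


Fold size = 1896/3 = 632
Training per fold = 1896 - 632 = 1264

1264


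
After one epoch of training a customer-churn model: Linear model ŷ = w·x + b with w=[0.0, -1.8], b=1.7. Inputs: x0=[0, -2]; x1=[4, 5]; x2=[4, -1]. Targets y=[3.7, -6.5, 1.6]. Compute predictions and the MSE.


ŷ0 = (0.0)·(0) + (-1.8)·(-2) + 1.7 = 5.3
ŷ1 = (0.0)·(4) + (-1.8)·(5) + 1.7 = -7.3
ŷ2 = (0.0)·(4) + (-1.8)·(-1) + 1.7 = 3.5
errors² = [2.56, 0.64, 3.61]
MSE = 6.8100/3 = 2.27

2.27


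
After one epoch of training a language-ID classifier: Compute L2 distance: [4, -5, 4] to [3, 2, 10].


d = √((4-3)² + (-5-2)² + (4-10)²)
  = √(1 + 49 + 36)
  = √86 = 9.2736

9.2736


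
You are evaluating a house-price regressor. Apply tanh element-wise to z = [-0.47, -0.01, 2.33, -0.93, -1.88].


tanh(-0.47) = -0.4382
tanh(-0.01) = -0.01
tanh(2.33) = 0.9812
tanh(-0.93) = -0.7306
tanh(-1.88) = -0.9545
result = [-0.4382, -0.01, 0.9812, -0.7306, -0.9545]

[-0.4382, -0.01, 0.9812, -0.7306, -0.9545]


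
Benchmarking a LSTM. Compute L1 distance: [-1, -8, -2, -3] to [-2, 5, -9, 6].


d = |-1+ 2| + |-8-5| + |-2+ 9| + |-3-6|
  = 1 + 13 + 7 + 9
  = 30

30


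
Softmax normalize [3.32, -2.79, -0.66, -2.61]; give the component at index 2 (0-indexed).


Exponentials: e^3.32=27.6604, e^-2.79=0.0614, e^-0.66=0.5169, e^-2.61=0.0735
Sum = 28.3122
Softmax = [0.977, 0.0022, 0.0183, 0.0026]
p[2] = 0.5169/28.3122 = 0.0183

0.0183


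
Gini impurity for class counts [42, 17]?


Probabilities: [42/59, 17/59] ≈ [0.7119, 0.2881]
Σpᵢ² = (1764 + 289)/59² = 2053/3481
Gini = 1 - Σpᵢ² = 1 - 2053/3481 = 0.4102

0.4102


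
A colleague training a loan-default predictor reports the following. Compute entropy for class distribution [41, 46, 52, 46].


Probabilities: [41/185, 46/185, 52/185, 46/185] ≈ [0.2216, 0.2486, 0.2811, 0.2486]
H = -((41/185)·log₂(41/185) + (46/185)·log₂(46/185) + (52/185)·log₂(52/185) + (46/185)·log₂(46/185))
  = 1.9949 bits

1.9949 bits


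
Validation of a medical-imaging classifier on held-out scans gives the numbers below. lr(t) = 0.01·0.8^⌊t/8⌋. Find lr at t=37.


n_drops = ⌊37/8⌋ = 4
lr = 0.01·0.8^4 = 0.01·0.4096 = 0.004096

0.004096


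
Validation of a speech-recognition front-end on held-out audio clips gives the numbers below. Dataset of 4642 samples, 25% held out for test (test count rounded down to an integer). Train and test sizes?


Test = ⌊4642·25/100⌋ = 1160
Train = 4642 - 1160 = 3482

Train: 3482, Test: 1160


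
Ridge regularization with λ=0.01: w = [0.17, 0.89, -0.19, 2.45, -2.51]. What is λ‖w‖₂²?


‖w‖₂² = (0.17)² + (0.89)² + (-0.19)² + (2.45)² + (-2.51)²
     = 0.0289 + 0.7921 + 0.0361 + 6.0025 + 6.3001
     = 13.1597
λ·‖w‖₂² = 0.01·13.1597 = 0.131597

0.131597


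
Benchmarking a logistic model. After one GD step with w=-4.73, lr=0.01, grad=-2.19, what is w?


w_new = w - α·∇
= -4.73 - 0.01·-2.19
= -4.73 + 0.0219
= -4.7081

-4.7081


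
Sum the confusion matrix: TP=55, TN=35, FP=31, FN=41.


Total = TP + TN + FP + FN
= 55 + 35 + 31 + 41
= 162
(Predicted positive: 86, predicted negative: 76)

162


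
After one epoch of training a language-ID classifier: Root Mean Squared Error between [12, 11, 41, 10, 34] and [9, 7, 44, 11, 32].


MSE = 39/5 = 7.8
RMSE = √(39/5) = 2.7928

2.7928


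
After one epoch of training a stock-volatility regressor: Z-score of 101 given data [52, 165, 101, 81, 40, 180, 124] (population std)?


μ = 106.1429, σ = 49.5737
z = (101 - 106.1429)/49.5737 = -0.1037

-0.1037


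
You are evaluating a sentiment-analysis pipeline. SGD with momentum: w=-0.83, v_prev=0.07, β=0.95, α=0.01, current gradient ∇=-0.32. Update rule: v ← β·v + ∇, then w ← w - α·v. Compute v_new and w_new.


v_new = 0.95·0.07 - 0.32 = 0.0665 - 0.32 = -0.2535
w_new = -0.83 - 0.01·-0.2535 = -0.83 + 0.002535 = -0.827465

v_new=-0.2535, w_new=-0.827465


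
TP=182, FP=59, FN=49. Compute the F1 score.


Precision = 182/241 = 0.7552
Recall = 182/231 = 0.7879
F1 = 2·P·R/(P+R) = 2·TP/(2·TP+FP+FN) = 364/(364+59+49) = 364/472 = 0.7712

0.7712


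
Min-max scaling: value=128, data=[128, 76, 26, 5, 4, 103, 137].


min=4, max=137
(128-4)/(137-4) = 124/133 = 0.9323

0.9323


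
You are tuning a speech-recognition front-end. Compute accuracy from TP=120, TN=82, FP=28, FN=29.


Accuracy = (TP+TN)/(TP+TN+FP+FN)
= (120+82)/(259)
= 202/259 = 77.99%

77.99%


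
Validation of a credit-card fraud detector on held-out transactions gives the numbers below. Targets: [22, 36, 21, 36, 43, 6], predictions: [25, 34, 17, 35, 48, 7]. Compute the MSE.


Squared errors: (22-25)²=9, (36-34)²=4, (21-17)²=16, (36-35)²=1, (43-48)²=25, (6-7)²=1
Sum = 56
MSE = 56/6 = 28/3

28/3


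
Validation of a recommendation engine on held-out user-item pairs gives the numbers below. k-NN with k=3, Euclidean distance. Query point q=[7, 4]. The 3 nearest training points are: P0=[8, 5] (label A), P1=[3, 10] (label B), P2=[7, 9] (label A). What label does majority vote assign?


d(q,P0) = 1.4142  (label A)
d(q,P1) = 7.2111  (label B)
d(q,P2) = 5.0  (label A)
Votes: A=2, B=1
Majority → A

A


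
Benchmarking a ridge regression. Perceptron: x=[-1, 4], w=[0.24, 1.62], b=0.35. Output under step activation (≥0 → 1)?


z = (-1)·(0.24) + (4)·(1.62) + 0.35
  = 6.59
step(z) = 1 (z≥0)

1


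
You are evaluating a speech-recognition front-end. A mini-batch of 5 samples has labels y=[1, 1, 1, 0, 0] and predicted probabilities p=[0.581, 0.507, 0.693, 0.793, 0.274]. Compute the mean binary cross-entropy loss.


L[0] = -ln(0.581) = 0.543
L[1] = -ln(0.507) = 0.6792
L[2] = -ln(0.693) = 0.3667
L[3] = -ln(1-0.793) = -ln(0.207) = 1.575
L[4] = -ln(1-0.274) = -ln(0.726) = 0.3202
mean = (0.543 + 0.6792 + 0.3667 + 1.575 + 0.3202)/5 = 0.6968

0.6968


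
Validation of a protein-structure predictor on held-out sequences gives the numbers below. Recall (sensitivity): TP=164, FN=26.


Recall = TP/(TP+FN)
= 164/(164+26)
= 164/190 = 86.32%

86.32%


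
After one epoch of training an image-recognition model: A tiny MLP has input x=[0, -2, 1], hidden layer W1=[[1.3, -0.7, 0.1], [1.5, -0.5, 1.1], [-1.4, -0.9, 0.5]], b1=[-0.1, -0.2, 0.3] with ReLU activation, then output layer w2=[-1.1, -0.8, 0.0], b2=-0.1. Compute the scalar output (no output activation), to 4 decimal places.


z1[0] = (1.3)·(0) + (-0.7)·(-2) + (0.1)·(1) - 0.1 = 1.4
z1[1] = (1.5)·(0) + (-0.5)·(-2) + (1.1)·(1) - 0.2 = 1.9
z1[2] = (-1.4)·(0) + (-0.9)·(-2) + (0.5)·(1) + 0.3 = 2.6
h = ReLU(z1) = [1.4, 1.9, 2.6]
output = (-1.1)·(1.4) + (-0.8)·(1.9) + (0.0)·(2.6) - 0.1 = -3.16

-3.16


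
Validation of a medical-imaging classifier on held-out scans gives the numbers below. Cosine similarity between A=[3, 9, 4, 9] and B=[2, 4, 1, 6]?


A·B = 3·2 + 9·4 + 4·1 + 9·6 = 100
‖A‖ = √187 = 13.6748, ‖B‖ = √57 = 7.5498
cos = 100/(√187·√57) = 100/√10659 = 0.9686

0.9686


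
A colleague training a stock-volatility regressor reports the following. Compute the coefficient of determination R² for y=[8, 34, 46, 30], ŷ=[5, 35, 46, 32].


ȳ = 29.5
SS_res = Σ(y-ŷ)² = 14
SS_tot = Σ(y-ȳ)² = 755
R² = 1 - SS_res/SS_tot = 1 - 0.0185 = 0.9815

0.9815


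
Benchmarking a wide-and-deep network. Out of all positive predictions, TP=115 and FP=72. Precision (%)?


Precision = TP/(TP+FP)
= 115/(115+72)
= 115/187 = 61.5%

61.5%


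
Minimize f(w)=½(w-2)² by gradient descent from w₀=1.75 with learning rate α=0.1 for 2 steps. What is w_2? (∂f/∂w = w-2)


step 1: grad = 1.75-2 = -0.25; w = 1.75 - 0.1·(-0.25) = 1.775
step 2: grad = 1.775-2 = -0.225; w = 1.775 - 0.1·(-0.225) = 1.7975

1.7975


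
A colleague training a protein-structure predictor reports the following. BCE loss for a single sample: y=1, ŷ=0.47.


BCE = -[y·ln(p) + (1-y)·ln(1-p)]
= -1·ln(0.47) - 0
= -ln(0.47) = 0.755

0.755


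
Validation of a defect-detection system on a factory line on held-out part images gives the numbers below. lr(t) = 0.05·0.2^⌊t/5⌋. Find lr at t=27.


n_drops = ⌊27/5⌋ = 5
lr = 0.05·0.2^5 = 0.05·0.00032 = 0.000016

0.000016


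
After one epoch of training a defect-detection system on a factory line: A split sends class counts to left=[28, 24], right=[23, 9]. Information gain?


Parent = [51, 33], H_parent = 0.9666
H_left = 0.9957 (n=52), H_right = 0.8571 (n=32)
H_children = (52/84)·0.9957 + (32/84)·0.8571 = 0.9429
IG = 0.9666 - 0.9429 = 0.0237

0.0237


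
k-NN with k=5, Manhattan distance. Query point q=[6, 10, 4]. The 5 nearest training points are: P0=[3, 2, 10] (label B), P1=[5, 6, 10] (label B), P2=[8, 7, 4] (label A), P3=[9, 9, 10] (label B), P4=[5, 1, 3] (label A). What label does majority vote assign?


d(q,P0) = 17  (label B)
d(q,P1) = 11  (label B)
d(q,P2) = 5  (label A)
d(q,P3) = 10  (label B)
d(q,P4) = 11  (label A)
Votes: A=2, B=3
Majority → B

B


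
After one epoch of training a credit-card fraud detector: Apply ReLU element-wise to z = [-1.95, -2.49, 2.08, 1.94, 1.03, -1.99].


ReLU(-1.95) = max(0, -1.95) = 0.0
ReLU(-2.49) = max(0, -2.49) = 0.0
ReLU(2.08) = max(0, 2.08) = 2.08
ReLU(1.94) = max(0, 1.94) = 1.94
ReLU(1.03) = max(0, 1.03) = 1.03
ReLU(-1.99) = max(0, -1.99) = 0.0
result = [0.0, 0.0, 2.08, 1.94, 1.03, 0.0]

[0.0, 0.0, 2.08, 1.94, 1.03, 0.0]


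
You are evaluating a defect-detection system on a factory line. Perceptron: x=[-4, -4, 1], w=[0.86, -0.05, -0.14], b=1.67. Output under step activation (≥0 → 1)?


z = (-4)·(0.86) + (-4)·(-0.05) + (1)·(-0.14) + 1.67
  = -1.71
step(z) = 0 (z<0)

0


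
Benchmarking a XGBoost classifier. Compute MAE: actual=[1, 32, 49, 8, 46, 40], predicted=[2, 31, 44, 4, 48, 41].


Absolute errors: |1-2|=1, |32-31|=1, |49-44|=5, |8-4|=4, |46-48|=2, |40-41|=1
Sum = 14
MAE = 14/6 = 7/3

7/3


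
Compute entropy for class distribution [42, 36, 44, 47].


Probabilities: [42/169, 36/169, 44/169, 47/169] ≈ [0.2485, 0.213, 0.2604, 0.2781]
H = -((42/169)·log₂(42/169) + (36/169)·log₂(36/169) + (44/169)·log₂(44/169) + (47/169)·log₂(47/169))
  = 1.9933 bits

1.9933 bits


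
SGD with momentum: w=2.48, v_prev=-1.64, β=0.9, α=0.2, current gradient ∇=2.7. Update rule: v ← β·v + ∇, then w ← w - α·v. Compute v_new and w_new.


v_new = 0.9·-1.64 + 2.7 = -1.476 + 2.7 = 1.224
w_new = 2.48 - 0.2·1.224 = 2.48 - 0.2448 = 2.2352

v_new=1.224, w_new=2.2352


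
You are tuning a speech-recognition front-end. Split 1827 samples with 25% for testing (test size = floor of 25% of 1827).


Test = ⌊1827·25/100⌋ = 456
Train = 1827 - 456 = 1371

Train: 1371, Test: 456


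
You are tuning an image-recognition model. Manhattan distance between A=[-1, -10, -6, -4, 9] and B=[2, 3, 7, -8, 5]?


d = |-1-2| + |-10-3| + |-6-7| + |-4+ 8| + |9-5|
  = 3 + 13 + 13 + 4 + 4
  = 37

37


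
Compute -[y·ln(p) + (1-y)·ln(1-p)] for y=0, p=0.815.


BCE = -[y·ln(p) + (1-y)·ln(1-p)]
= -0 - 1·ln(1-0.815)
= -ln(0.185) = 1.6874

1.6874


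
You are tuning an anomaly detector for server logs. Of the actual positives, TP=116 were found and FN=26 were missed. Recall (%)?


Recall = TP/(TP+FN)
= 116/(116+26)
= 116/142 = 81.69%

81.69%


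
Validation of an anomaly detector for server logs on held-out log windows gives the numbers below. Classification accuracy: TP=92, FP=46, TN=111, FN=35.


Accuracy = (TP+TN)/(TP+TN+FP+FN)
= (92+111)/(284)
= 203/284 = 71.48%

71.48%


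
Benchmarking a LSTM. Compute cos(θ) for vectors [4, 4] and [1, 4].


A·B = 4·1 + 4·4 = 20
‖A‖ = √32 = 5.6569, ‖B‖ = √17 = 4.1231
cos = 20/(√32·√17) = 20/√544 = 0.8575

0.8575


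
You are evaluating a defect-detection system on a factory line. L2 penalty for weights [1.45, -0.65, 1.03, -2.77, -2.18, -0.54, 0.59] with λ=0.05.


‖w‖₂² = (1.45)² + (-0.65)² + (1.03)² + (-2.77)² + (-2.18)² + (-0.54)² + (0.59)²
     = 2.1025 + 0.4225 + 1.0609 + 7.6729 + 4.7524 + 0.2916 + 0.3481
     = 16.6509
λ·‖w‖₂² = 0.05·16.6509 = 0.832545

0.832545


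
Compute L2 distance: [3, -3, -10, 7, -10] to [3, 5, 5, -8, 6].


d = √((3-3)² + (-3-5)² + (-10-5)² + (7+ 8)² + (-10-6)²)
  = √(0 + 64 + 225 + 225 + 256)
  = √770 = 27.7489

27.7489


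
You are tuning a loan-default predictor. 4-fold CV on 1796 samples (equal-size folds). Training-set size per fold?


Fold size = 1796/4 = 449
Training per fold = 1796 - 449 = 1347

1347


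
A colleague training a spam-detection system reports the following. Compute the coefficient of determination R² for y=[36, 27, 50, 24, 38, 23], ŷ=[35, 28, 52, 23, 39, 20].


ȳ = 33
SS_res = Σ(y-ŷ)² = 17
SS_tot = Σ(y-ȳ)² = 540
R² = 1 - SS_res/SS_tot = 1 - 0.0315 = 0.9685

0.9685


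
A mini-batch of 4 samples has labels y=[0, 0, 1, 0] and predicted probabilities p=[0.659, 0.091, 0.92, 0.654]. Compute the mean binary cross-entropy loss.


L[0] = -ln(1-0.659) = -ln(0.341) = 1.0759
L[1] = -ln(1-0.091) = -ln(0.909) = 0.0954
L[2] = -ln(0.92) = 0.0834
L[3] = -ln(1-0.654) = -ln(0.346) = 1.0613
mean = (1.0759 + 0.0954 + 0.0834 + 1.0613)/4 = 0.579

0.579


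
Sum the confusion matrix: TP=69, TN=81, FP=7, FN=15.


Total = TP + TN + FP + FN
= 69 + 81 + 7 + 15
= 172
(Predicted positive: 76, predicted negative: 96)

172


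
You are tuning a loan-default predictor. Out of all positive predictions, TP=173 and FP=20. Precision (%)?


Precision = TP/(TP+FP)
= 173/(173+20)
= 173/193 = 89.64%

89.64%


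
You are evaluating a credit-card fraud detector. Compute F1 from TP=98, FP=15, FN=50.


Precision = 98/113 = 0.8673
Recall = 98/148 = 0.6622
F1 = 2·P·R/(P+R) = 2·TP/(2·TP+FP+FN) = 196/(196+15+50) = 196/261 = 0.751

0.751


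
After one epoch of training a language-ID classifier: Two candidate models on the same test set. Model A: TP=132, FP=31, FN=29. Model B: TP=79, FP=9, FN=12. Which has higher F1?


Model A: P=132/163=0.8098, R=132/161=0.8199, F1=2PR/(P+R)=2TP/(2TP+FP+FN)=264/324=0.8148
Model B: P=79/88=0.8977, R=79/91=0.8681, F1=2PR/(P+R)=2TP/(2TP+FP+FN)=158/179=0.8827
0.8148 < 0.8827 → Model B

Model B


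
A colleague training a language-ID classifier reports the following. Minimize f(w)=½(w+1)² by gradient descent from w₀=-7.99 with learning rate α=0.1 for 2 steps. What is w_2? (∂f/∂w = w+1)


step 1: grad = -7.99+1 = -6.99; w = -7.99 - 0.1·(-6.99) = -7.291
step 2: grad = -7.291+1 = -6.291; w = -7.291 - 0.1·(-6.291) = -6.6619

-6.6619


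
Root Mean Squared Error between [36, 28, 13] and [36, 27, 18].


MSE = 26/3 = 8.6667
RMSE = √(26/3) = 2.9439

2.9439


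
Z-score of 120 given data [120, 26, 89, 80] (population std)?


μ = 78.75, σ = 33.8775
z = (120 - 78.75)/33.8775 = 1.2176

1.2176


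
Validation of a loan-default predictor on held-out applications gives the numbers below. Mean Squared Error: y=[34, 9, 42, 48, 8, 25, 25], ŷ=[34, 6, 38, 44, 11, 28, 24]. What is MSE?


Squared errors: (34-34)²=0, (9-6)²=9, (42-38)²=16, (48-44)²=16, (8-11)²=9, (25-28)²=9, (25-24)²=1
Sum = 60
MSE = 60/7 = 60/7

60/7


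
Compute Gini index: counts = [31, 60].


Probabilities: [31/91, 60/91] ≈ [0.3407, 0.6593]
Σpᵢ² = (961 + 3600)/91² = 4561/8281
Gini = 1 - Σpᵢ² = 1 - 4561/8281 = 0.4492

0.4492


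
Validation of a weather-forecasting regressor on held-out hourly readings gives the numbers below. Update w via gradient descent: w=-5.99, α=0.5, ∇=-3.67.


w_new = w - α·∇
= -5.99 - 0.5·-3.67
= -5.99 + 1.835
= -4.155

-4.155


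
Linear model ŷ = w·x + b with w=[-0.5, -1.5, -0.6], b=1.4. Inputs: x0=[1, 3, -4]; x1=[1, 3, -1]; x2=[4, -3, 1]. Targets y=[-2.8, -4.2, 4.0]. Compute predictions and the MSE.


ŷ0 = (-0.5)·(1) + (-1.5)·(3) + (-0.6)·(-4) + 1.4 = -1.2
ŷ1 = (-0.5)·(1) + (-1.5)·(3) + (-0.6)·(-1) + 1.4 = -3.0
ŷ2 = (-0.5)·(4) + (-1.5)·(-3) + (-0.6)·(1) + 1.4 = 3.3
errors² = [2.56, 1.44, 0.49]
MSE = 4.4900/3 = 1.4967

1.4967


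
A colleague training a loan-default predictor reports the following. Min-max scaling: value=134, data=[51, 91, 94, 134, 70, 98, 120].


min=51, max=134
(134-51)/(134-51) = 83/83 = 1.0

1.0


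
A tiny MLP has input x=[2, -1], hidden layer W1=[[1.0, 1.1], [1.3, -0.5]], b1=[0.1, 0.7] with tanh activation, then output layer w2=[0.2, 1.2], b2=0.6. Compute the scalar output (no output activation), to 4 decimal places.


z1[0] = (1.0)·(2) + (1.1)·(-1) + 0.1 = 1.0
z1[1] = (1.3)·(2) + (-0.5)·(-1) + 0.7 = 3.8
h = tanh(z1) = [0.7616, 0.999]
output = (0.2)·(0.7616) + (1.2)·(0.999) + 0.6 = 1.9511

1.9511


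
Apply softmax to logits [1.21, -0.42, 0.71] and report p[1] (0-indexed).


Exponentials: e^1.21=3.3535, e^-0.42=0.657, e^0.71=2.034
Sum = 6.0445
Softmax = [0.5548, 0.1087, 0.3365]
p[1] = 0.657/6.0445 = 0.1087

0.1087


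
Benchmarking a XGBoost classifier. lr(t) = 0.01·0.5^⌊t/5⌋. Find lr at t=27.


n_drops = ⌊27/5⌋ = 5
lr = 0.01·0.5^5 = 0.01·0.03125 = 0.0003125

0.0003125


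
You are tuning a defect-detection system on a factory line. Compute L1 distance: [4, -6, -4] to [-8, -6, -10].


d = |4+ 8| + |-6+ 6| + |-4+ 10|
  = 12 + 0 + 6
  = 18

18


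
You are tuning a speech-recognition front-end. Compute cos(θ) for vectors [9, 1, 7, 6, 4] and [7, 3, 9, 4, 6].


A·B = 9·7 + 1·3 + 7·9 + 6·4 + 4·6 = 177
‖A‖ = √183 = 13.5277, ‖B‖ = √191 = 13.8203
cos = 177/(√183·√191) = 177/√34953 = 0.9467

0.9467


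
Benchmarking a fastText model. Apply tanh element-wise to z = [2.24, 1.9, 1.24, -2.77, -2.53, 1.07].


tanh(2.24) = 0.9776
tanh(1.9) = 0.9562
tanh(1.24) = 0.8455
tanh(-2.77) = -0.9922
tanh(-2.53) = -0.9874
tanh(1.07) = 0.7895
result = [0.9776, 0.9562, 0.8455, -0.9922, -0.9874, 0.7895]

[0.9776, 0.9562, 0.8455, -0.9922, -0.9874, 0.7895]


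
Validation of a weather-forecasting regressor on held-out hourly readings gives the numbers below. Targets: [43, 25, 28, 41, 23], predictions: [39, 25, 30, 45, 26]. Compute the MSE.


Squared errors: (43-39)²=16, (25-25)²=0, (28-30)²=4, (41-45)²=16, (23-26)²=9
Sum = 45
MSE = 45/5 = 9

9


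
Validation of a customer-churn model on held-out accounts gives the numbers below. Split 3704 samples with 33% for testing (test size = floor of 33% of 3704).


Test = ⌊3704·33/100⌋ = 1222
Train = 3704 - 1222 = 2482

Train: 2482, Test: 1222


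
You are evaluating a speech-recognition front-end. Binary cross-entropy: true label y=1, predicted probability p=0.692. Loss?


BCE = -[y·ln(p) + (1-y)·ln(1-p)]
= -1·ln(0.692) - 0
= -ln(0.692) = 0.3682

0.3682


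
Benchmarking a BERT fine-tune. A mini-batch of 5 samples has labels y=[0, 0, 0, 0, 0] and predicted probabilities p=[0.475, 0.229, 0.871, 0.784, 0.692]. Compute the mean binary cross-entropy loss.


L[0] = -ln(1-0.475) = -ln(0.525) = 0.6444
L[1] = -ln(1-0.229) = -ln(0.771) = 0.2601
L[2] = -ln(1-0.871) = -ln(0.129) = 2.0479
L[3] = -ln(1-0.784) = -ln(0.216) = 1.5325
L[4] = -ln(1-0.692) = -ln(0.308) = 1.1777
mean = (0.6444 + 0.2601 + 2.0479 + 1.5325 + 1.1777)/5 = 1.1325

1.1325


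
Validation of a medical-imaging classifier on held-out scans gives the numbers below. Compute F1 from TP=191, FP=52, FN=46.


Precision = 191/243 = 0.786
Recall = 191/237 = 0.8059
F1 = 2·P·R/(P+R) = 2·TP/(2·TP+FP+FN) = 382/(382+52+46) = 382/480 = 0.7958

0.7958


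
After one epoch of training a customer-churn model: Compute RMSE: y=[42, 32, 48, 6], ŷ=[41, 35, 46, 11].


MSE = 39/4 = 9.75
RMSE = √(39/4) = 3.1225

3.1225


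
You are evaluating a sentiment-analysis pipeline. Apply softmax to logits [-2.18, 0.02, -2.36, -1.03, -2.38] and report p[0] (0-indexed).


Exponentials: e^-2.18=0.113, e^0.02=1.0202, e^-2.36=0.0944, e^-1.03=0.357, e^-2.38=0.0926
Sum = 1.6772
Softmax = [0.0674, 0.6083, 0.0563, 0.2129, 0.0552]
p[0] = 0.113/1.6772 = 0.0674

0.0674


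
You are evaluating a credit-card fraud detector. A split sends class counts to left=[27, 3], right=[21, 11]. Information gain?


Parent = [48, 14], H_parent = 0.7706
H_left = 0.469 (n=30), H_right = 0.9284 (n=32)
H_children = (30/62)·0.469 + (32/62)·0.9284 = 0.7061
IG = 0.7706 - 0.7061 = 0.0645

0.0645


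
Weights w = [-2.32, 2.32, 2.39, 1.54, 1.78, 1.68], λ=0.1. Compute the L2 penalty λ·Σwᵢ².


‖w‖₂² = (-2.32)² + (2.32)² + (2.39)² + (1.54)² + (1.78)² + (1.68)²
     = 5.3824 + 5.3824 + 5.7121 + 2.3716 + 3.1684 + 2.8224
     = 24.8393
λ·‖w‖₂² = 0.1·24.8393 = 2.48393

2.48393


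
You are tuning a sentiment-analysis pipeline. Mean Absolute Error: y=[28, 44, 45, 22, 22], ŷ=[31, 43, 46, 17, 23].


Absolute errors: |28-31|=3, |44-43|=1, |45-46|=1, |22-17|=5, |22-23|=1
Sum = 11
MAE = 11/5 = 11/5

11/5


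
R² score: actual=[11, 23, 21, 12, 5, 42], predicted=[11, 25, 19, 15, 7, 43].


ȳ = 19
SS_res = Σ(y-ŷ)² = 22
SS_tot = Σ(y-ȳ)² = 858
R² = 1 - SS_res/SS_tot = 1 - 0.0256 = 0.9744

0.9744


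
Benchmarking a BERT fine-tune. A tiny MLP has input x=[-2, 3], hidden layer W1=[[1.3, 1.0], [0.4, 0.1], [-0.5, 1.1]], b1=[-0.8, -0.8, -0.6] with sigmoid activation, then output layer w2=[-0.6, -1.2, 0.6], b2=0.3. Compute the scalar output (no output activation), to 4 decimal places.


z1[0] = (1.3)·(-2) + (1.0)·(3) - 0.8 = -0.4
z1[1] = (0.4)·(-2) + (0.1)·(3) - 0.8 = -1.3
z1[2] = (-0.5)·(-2) + (1.1)·(3) - 0.6 = 3.7
h = sigmoid(z1) = [0.4013, 0.2142, 0.9759]
output = (-0.6)·(0.4013) + (-1.2)·(0.2142) + (0.6)·(0.9759) + 0.3 = 0.3877

0.3877


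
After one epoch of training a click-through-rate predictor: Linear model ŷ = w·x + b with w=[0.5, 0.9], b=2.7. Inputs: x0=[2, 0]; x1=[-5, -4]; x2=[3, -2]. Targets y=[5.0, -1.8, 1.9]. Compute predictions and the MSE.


ŷ0 = (0.5)·(2) + (0.9)·(0) + 2.7 = 3.7
ŷ1 = (0.5)·(-5) + (0.9)·(-4) + 2.7 = -3.4
ŷ2 = (0.5)·(3) + (0.9)·(-2) + 2.7 = 2.4
errors² = [1.69, 2.56, 0.25]
MSE = 4.5000/3 = 1.5

1.5


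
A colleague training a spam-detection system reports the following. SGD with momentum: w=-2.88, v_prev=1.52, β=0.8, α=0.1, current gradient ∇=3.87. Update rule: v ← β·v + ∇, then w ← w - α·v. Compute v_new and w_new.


v_new = 0.8·1.52 + 3.87 = 1.216 + 3.87 = 5.086
w_new = -2.88 - 0.1·5.086 = -2.88 - 0.5086 = -3.3886

v_new=5.086, w_new=-3.3886


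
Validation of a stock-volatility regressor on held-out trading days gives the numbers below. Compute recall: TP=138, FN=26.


Recall = TP/(TP+FN)
= 138/(138+26)
= 138/164 = 84.15%

84.15%


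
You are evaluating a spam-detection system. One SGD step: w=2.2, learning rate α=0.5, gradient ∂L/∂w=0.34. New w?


w_new = w - α·∇
= 2.2 - 0.5·0.34
= 2.2 - 0.17
= 2.03

2.03


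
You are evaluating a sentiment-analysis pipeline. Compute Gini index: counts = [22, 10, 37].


Probabilities: [22/69, 10/69, 37/69] ≈ [0.3188, 0.1449, 0.5362]
Σpᵢ² = (484 + 100 + 1369)/69² = 1953/4761
Gini = 1 - Σpᵢ² = 1 - 1953/4761 = 0.5898

0.5898


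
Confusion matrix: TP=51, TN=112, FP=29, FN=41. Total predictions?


Total = TP + TN + FP + FN
= 51 + 112 + 29 + 41
= 233
(Predicted positive: 80, predicted negative: 153)

233


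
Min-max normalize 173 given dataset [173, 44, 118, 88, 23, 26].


min=23, max=173
(173-23)/(173-23) = 150/150 = 1.0

1.0


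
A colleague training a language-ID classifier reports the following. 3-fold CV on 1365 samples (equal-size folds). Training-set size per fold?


Fold size = 1365/3 = 455
Training per fold = 1365 - 455 = 910

910


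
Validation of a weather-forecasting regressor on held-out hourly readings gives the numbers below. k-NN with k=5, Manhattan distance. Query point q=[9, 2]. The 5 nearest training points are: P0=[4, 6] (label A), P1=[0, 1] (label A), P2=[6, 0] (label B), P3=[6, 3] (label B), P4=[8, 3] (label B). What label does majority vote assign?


d(q,P0) = 9  (label A)
d(q,P1) = 10  (label A)
d(q,P2) = 5  (label B)
d(q,P3) = 4  (label B)
d(q,P4) = 2  (label B)
Votes: A=2, B=3
Majority → B

B


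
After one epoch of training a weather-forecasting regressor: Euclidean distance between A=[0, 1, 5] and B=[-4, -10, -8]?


d = √((0+ 4)² + (1+ 10)² + (5+ 8)²)
  = √(16 + 121 + 169)
  = √306 = 17.4929

17.4929


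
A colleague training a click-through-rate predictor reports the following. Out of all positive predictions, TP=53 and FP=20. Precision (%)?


Precision = TP/(TP+FP)
= 53/(53+20)
= 53/73 = 72.6%

72.6%


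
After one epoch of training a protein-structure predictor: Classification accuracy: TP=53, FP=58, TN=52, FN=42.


Accuracy = (TP+TN)/(TP+TN+FP+FN)
= (53+52)/(205)
= 105/205 = 51.22%

51.22%


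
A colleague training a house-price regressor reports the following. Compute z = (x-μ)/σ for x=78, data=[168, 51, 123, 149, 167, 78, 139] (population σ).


μ = 125, σ = 41.5314
z = (78 - 125)/41.5314 = -1.1317

-1.1317


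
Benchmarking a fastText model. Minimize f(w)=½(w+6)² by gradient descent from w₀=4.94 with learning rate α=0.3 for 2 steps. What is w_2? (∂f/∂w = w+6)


step 1: grad = 4.94+6 = 10.94; w = 4.94 - 0.3·(10.94) = 1.658
step 2: grad = 1.658+6 = 7.658; w = 1.658 - 0.3·(7.658) = -0.6394

-0.6394


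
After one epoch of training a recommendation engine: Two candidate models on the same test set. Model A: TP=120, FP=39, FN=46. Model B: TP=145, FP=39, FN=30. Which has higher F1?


Model A: P=120/159=0.7547, R=120/166=0.7229, F1=2PR/(P+R)=2TP/(2TP+FP+FN)=240/325=0.7385
Model B: P=145/184=0.788, R=145/175=0.8286, F1=2PR/(P+R)=2TP/(2TP+FP+FN)=290/359=0.8078
0.7385 < 0.8078 → Model B

Model B


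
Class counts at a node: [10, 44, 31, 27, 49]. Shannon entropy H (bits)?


Probabilities: [10/161, 44/161, 31/161, 27/161, 49/161] ≈ [0.0621, 0.2733, 0.1925, 0.1677, 0.3043]
H = -((10/161)·log₂(10/161) + (44/161)·log₂(44/161) + (31/161)·log₂(31/161) + (27/161)·log₂(27/161) + (49/161)·log₂(49/161))
  = 2.1724 bits

2.1724 bits
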